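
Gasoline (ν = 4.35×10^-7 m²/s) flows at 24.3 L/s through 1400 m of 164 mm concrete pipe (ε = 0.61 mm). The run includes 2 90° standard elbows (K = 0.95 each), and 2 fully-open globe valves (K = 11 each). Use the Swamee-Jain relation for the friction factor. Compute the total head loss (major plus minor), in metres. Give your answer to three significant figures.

V = 4Q/(πD²) = 1.150 m/s; V²/2g = 0.06745 m
Re = 4.34×10^5, ε/D = 0.00372 → f = 0.02820 (Swamee-Jain)
Major: h_f = f(L/D)·V²/2g = 0.02820·8537·0.06745 = 16.24 m
Minor: ΣK = 23.9; h_m = ΣK·V²/2g = 1.612 m
Total H_L = 16.24 + 1.612 = 17.85 m

H_L ≈ 17.9 m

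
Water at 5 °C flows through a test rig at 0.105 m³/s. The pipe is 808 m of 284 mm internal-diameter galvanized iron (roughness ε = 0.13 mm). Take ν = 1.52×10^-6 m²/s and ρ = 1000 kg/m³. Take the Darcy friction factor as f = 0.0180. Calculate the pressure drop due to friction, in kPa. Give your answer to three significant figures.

Δp ≈ 70.3 kPa

V = 4Q/(πD²) = 4·0.105/(π·0.284²) = 1.658 m/s
h_f = f(L/D)V²/(2g) = 0.01800·(808/0.284)·1.658²/(2·9.81) = 7.171 m
Δp = ρg·h_f = 1000·9.81·7.171 = 70.35 kPa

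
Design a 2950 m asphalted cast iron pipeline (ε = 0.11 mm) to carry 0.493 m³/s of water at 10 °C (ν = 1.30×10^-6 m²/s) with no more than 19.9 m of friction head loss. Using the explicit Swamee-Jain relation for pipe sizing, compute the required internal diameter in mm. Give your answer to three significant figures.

Swamee-Jain (Type III): D = 0.66·[ε^1.25·(LQ²/(gh_f))^4.75 + ν·Q^9.4·(L/(gh_f))^5.2]^0.04
LQ²/(gh_f) = 3.673; L/(gh_f) = 15.11
Term 1 = ε^1.25·(…)^4.75 = 0.00544; Term 2 = ν·Q^9.4·(…)^5.2 = 0.00229
D = 0.66·(0.00544 + 0.00229)^0.04 = 0.5433 m = 543 mm
Check: V = 2.13 m/s, Re = 8.89×10^5, f = 0.01490, h_f = 18.6 m ≈ 19.9 m ✓

D ≈ 543 mm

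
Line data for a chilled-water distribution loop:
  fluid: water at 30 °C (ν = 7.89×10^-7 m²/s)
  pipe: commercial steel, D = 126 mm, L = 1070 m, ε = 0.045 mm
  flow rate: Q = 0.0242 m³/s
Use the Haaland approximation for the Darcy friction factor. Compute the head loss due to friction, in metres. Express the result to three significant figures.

V = 4Q/(πD²) = 4·0.0242/(π·0.126²) = 1.941 m/s
Re = VD/ν = 1.941·0.126/7.89×10^-7 = 3.10×10^5 → turbulent
ε/D = 0.045/126 = 3.57×10^-4
Haaland: f = 0.01715
h_f = f(L/D)V²/(2g) = 0.01715·(1070/0.126)·1.941²/(2·9.81) = 27.95 m

h_f ≈ 28.0 m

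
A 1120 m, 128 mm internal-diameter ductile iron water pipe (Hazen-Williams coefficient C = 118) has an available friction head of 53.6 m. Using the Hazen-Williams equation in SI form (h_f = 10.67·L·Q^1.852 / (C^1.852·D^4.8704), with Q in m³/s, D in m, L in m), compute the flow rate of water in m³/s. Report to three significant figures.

Rearranging: Q = [h_f·C^1.852·D^4.8704 / (10.67·L)]^(1/1.852)
Q = [53.6·118^1.852·0.128^4.8704 / (10.67·1120)]^0.540 = 0.02858 m³/s

Q ≈ 0.0286 m³/s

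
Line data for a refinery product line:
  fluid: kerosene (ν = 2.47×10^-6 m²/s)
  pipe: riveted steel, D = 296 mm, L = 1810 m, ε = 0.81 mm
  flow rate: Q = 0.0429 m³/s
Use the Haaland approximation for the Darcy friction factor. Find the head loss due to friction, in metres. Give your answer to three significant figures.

h_f ≈ 3.29 m

V = 4Q/(πD²) = 4·0.0429/(π·0.296²) = 0.6234 m/s
Re = VD/ν = 0.6234·0.296/2.47×10^-6 = 7.47×10^4 → turbulent
ε/D = 0.81/296 = 0.00274
Haaland: f = 0.02718
h_f = f(L/D)V²/(2g) = 0.02718·(1810/0.296)·0.6234²/(2·9.81) = 3.293 m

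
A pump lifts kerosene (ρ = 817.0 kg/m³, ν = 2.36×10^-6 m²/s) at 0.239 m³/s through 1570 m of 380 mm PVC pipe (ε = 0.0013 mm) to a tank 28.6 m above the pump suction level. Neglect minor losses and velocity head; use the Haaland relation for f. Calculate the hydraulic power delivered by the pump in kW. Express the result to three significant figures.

V = 4Q/(πD²) = 2.107 m/s; Re = 3.39×10^5; ε/D = 3.42×10^-6; f = 0.01405
h_f = f(L/D)V²/2g = 13.14 m
Total head H = z + h_f = 28.6 + 13.14 = 41.74 m
P_hyd = ρgQH = 817.0·9.81·0.239·41.74 = 79.95 kW

P_hyd ≈ 79.9 kW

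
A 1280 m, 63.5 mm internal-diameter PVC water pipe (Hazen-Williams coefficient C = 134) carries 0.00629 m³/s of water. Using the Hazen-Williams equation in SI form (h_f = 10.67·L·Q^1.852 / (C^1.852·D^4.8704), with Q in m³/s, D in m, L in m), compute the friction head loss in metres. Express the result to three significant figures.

h_f ≈ 89.1 m

h_f = 10.67·1280·0.00629^1.852 / (134^1.852·0.0635^4.8704) = 89.13 m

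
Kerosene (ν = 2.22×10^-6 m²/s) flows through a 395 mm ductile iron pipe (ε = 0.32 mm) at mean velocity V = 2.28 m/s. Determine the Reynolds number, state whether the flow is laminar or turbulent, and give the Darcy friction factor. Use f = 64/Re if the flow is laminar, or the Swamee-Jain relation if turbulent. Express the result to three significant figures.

Re ≈ 4.06×10^5; turbulent; f ≈ 0.0196

Re = VD/ν = 2.280·0.395/2.22×10^-6 = 4.06×10^5
Re > 4000 → turbulent; ε/D = 8.10×10^-4
Swamee-Jain: f = 0.01964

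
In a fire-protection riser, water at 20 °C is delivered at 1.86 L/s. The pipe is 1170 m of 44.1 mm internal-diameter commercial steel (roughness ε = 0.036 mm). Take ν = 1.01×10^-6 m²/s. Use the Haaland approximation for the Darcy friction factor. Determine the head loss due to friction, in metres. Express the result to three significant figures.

h_f ≈ 46.1 m

V = 4Q/(πD²) = 4·0.00186/(π·0.0441²) = 1.218 m/s
Re = VD/ν = 1.218·0.0441/1.01×10^-6 = 5.32×10^4 → turbulent
ε/D = 0.036/44.1 = 8.16×10^-4
Haaland: f = 0.02300
h_f = f(L/D)V²/(2g) = 0.02300·(1170/0.0441)·1.218²/(2·9.81) = 46.12 m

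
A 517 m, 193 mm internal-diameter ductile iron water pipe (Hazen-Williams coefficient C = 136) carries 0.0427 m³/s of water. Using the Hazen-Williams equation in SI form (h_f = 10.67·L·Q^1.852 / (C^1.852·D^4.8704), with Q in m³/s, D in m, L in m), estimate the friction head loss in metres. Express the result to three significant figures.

h_f ≈ 5.41 m

h_f = 10.67·517·0.0427^1.852 / (136^1.852·0.193^4.8704) = 5.414 m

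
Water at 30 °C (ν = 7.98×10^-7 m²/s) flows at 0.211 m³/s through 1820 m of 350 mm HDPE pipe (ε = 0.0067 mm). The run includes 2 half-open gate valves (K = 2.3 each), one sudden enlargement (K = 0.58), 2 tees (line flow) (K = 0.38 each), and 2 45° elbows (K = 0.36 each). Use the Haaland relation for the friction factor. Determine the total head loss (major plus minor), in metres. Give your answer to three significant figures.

V = 4Q/(πD²) = 2.193 m/s; V²/2g = 0.2451 m
Re = 9.62×10^5, ε/D = 1.91×10^-5 → f = 0.01201 (Haaland)
Major: h_f = f(L/D)·V²/2g = 0.01201·5200·0.2451 = 15.31 m
Minor: ΣK = 6.66; h_m = ΣK·V²/2g = 1.633 m
Total H_L = 15.31 + 1.633 = 16.94 m

H_L ≈ 16.9 m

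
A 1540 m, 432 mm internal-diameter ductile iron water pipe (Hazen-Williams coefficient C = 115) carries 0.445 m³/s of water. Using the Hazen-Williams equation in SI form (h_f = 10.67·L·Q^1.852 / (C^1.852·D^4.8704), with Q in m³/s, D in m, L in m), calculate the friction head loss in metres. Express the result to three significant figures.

h_f ≈ 33.4 m

h_f = 10.67·1540·0.445^1.852 / (115^1.852·0.432^4.8704) = 33.37 m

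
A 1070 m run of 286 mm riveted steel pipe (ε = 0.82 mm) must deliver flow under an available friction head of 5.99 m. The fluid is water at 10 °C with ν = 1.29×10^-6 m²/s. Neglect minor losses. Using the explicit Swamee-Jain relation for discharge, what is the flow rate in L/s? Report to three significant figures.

Swamee-Jain (Type II): Q = -0.965·√(gD⁵h_f/L)·ln[ε/(3.7D) + √(3.17ν²L/(gD³h_f))]
√(gD⁵h_f/L) = √(9.81·0.286⁵·5.99/1070) = 0.01025
ε/(3.7D) = 7.75×10^-4; √(3.17ν²L/(gD³h_f)) = 6.41×10^-5
Q = -0.965·0.01025·ln(8.390×10^-4) = 0.07007 m³/s
Check: V = 1.09 m/s, Re = 2.42×10^5, f = 0.02658, h_f = 6.03 m ≈ 5.99 m ✓

Q ≈ 70.1 L/s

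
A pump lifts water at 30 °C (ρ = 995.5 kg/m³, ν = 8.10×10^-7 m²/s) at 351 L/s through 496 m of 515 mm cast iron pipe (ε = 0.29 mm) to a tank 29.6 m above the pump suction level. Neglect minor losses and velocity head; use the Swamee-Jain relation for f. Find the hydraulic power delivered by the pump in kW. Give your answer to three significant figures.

V = 4Q/(πD²) = 1.685 m/s; Re = 1.07×10^6; ε/D = 5.63×10^-4; f = 0.01768
h_f = f(L/D)V²/2g = 2.464 m
Total head H = z + h_f = 29.6 + 2.464 = 32.06 m
P_hyd = ρgQH = 995.5·9.81·0.351·32.06 = 109.9 kW

P_hyd ≈ 110 kW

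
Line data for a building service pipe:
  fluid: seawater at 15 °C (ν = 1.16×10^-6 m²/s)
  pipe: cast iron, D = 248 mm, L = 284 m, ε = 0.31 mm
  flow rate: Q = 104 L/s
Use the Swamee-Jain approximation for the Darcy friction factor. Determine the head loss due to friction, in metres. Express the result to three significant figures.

h_f ≈ 5.80 m

V = 4Q/(πD²) = 4·0.104/(π·0.248²) = 2.153 m/s
Re = VD/ν = 2.153·0.248/1.16×10^-6 = 4.60×10^5 → turbulent
ε/D = 0.31/248 = 0.00125
Swamee-Jain: f = 0.02143
h_f = f(L/D)V²/(2g) = 0.02143·(284/0.248)·2.153²/(2·9.81) = 5.797 m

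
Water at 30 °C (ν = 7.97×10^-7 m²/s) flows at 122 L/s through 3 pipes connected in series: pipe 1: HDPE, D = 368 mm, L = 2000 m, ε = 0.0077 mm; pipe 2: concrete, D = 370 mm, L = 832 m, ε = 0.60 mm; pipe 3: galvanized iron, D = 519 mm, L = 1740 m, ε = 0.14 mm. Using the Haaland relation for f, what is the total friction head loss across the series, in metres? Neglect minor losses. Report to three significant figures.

H ≈ 9.06 m

Pipe 1: V = 1.147 m/s, Re = 5.30×10^5, ε/D = 2.09×10^-5, f = 0.01319, h_1 = f(L/D)V²/2g = 4.806 m
Pipe 2: V = 1.135 m/s, Re = 5.27×10^5, ε/D = 0.00162, f = 0.02257, h_2 = f(L/D)V²/2g = 3.330 m
Pipe 3: V = 0.5767 m/s, Re = 3.76×10^5, ε/D = 2.70×10^-4, f = 0.01626, h_3 = f(L/D)V²/2g = 0.9239 m
Series → Q common, losses add: H = Σh = 9.060 m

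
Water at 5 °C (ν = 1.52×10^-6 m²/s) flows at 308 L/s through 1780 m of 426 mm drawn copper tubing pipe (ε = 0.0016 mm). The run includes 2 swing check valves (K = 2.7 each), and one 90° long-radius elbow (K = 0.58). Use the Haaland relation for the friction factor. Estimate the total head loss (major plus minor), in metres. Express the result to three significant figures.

V = 4Q/(πD²) = 2.161 m/s; V²/2g = 0.2380 m
Re = 6.06×10^5, ε/D = 3.76×10^-6 → f = 0.01267 (Haaland)
Major: h_f = f(L/D)·V²/2g = 0.01267·4178·0.2380 = 12.60 m
Minor: ΣK = 5.98; h_m = ΣK·V²/2g = 1.423 m
Total H_L = 12.60 + 1.423 = 14.03 m

H_L ≈ 14.0 m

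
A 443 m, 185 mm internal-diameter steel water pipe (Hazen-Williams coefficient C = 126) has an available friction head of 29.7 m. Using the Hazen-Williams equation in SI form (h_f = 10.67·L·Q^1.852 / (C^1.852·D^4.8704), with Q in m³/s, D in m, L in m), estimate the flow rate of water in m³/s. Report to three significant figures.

Q ≈ 0.0964 m³/s

Rearranging: Q = [h_f·C^1.852·D^4.8704 / (10.67·L)]^(1/1.852)
Q = [29.7·126^1.852·0.185^4.8704 / (10.67·443)]^0.540 = 0.09645 m³/s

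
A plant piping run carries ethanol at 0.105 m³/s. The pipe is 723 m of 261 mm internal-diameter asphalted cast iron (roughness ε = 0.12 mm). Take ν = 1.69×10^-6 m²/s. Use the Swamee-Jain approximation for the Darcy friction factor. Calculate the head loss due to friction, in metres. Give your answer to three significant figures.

V = 4Q/(πD²) = 4·0.105/(π·0.261²) = 1.963 m/s
Re = VD/ν = 1.963·0.261/1.69×10^-6 = 3.03×10^5 → turbulent
ε/D = 0.12/261 = 4.60×10^-4
Swamee-Jain: f = 0.01808
h_f = f(L/D)V²/(2g) = 0.01808·(723/0.261)·1.963²/(2·9.81) = 9.832 m

h_f ≈ 9.83 m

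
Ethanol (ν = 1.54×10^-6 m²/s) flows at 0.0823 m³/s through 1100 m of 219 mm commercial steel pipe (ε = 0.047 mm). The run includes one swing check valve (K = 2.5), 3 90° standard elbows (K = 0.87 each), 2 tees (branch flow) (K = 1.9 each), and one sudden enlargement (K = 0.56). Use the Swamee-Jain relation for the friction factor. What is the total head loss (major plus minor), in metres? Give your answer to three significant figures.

V = 4Q/(πD²) = 2.185 m/s; V²/2g = 0.2433 m
Re = 3.11×10^5, ε/D = 2.15×10^-4 → f = 0.01636 (Swamee-Jain)
Major: h_f = f(L/D)·V²/2g = 0.01636·5023·0.2433 = 20.00 m
Minor: ΣK = 9.47; h_m = ΣK·V²/2g = 2.304 m
Total H_L = 20.00 + 2.304 = 22.30 m

H_L ≈ 22.3 m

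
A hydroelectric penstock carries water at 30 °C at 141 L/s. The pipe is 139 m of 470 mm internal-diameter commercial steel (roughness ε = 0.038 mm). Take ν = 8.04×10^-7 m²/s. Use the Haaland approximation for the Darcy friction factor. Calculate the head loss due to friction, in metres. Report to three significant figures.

h_f ≈ 0.141 m

V = 4Q/(πD²) = 4·0.141/(π·0.470²) = 0.8127 m/s
Re = VD/ν = 0.8127·0.470/8.04×10^-7 = 4.75×10^5 → turbulent
ε/D = 0.038/470 = 8.09×10^-5
Haaland: f = 0.01413
h_f = f(L/D)V²/(2g) = 0.01413·(139/0.470)·0.8127²/(2·9.81) = 0.1407 m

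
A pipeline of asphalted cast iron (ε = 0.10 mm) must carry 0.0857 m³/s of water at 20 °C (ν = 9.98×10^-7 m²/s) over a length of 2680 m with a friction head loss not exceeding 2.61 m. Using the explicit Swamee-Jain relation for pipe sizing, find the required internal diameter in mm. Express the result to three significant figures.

D ≈ 408 mm

Swamee-Jain (Type III): D = 0.66·[ε^1.25·(LQ²/(gh_f))^4.75 + ν·Q^9.4·(L/(gh_f))^5.2]^0.04
LQ²/(gh_f) = 0.7688; L/(gh_f) = 104.7
Term 1 = ε^1.25·(…)^4.75 = 2.87×10^-6; Term 2 = ν·Q^9.4·(…)^5.2 = 2.97×10^-6
D = 0.66·(2.87×10^-6 + 2.97×10^-6)^0.04 = 0.4076 m = 408 mm
Check: V = 0.657 m/s, Re = 2.68×10^5, f = 0.01686, h_f = 2.44 m ≈ 2.61 m ✓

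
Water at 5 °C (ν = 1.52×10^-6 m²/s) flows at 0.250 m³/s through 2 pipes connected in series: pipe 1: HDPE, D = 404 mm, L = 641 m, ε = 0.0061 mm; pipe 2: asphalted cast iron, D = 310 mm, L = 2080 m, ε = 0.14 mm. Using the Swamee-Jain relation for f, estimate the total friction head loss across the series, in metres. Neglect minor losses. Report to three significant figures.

H ≈ 68.7 m

Pipe 1: V = 1.950 m/s, Re = 5.18×10^5, ε/D = 1.51×10^-5, f = 0.01325, h_1 = f(L/D)V²/2g = 4.076 m
Pipe 2: V = 3.312 m/s, Re = 6.76×10^5, ε/D = 4.52×10^-4, f = 0.01721, h_2 = f(L/D)V²/2g = 64.59 m
Series → Q common, losses add: H = Σh = 68.66 m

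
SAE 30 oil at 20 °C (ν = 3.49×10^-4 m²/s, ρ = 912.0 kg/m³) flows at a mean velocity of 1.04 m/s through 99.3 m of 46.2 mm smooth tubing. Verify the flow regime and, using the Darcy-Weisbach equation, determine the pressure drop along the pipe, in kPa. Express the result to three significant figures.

Δp ≈ 493 kPa

Re = VD/ν = 1.04·0.04620/3.49×10^-4 = 138 → laminar (Re < 2300)
f = 64/Re = 0.4649
h_f = f(L/D)V²/(2g) = 0.4649·(99.3/0.04620)·1.04²/(2·9.81) = 55.08 m
Δp = ρg·h_f = 912.0·9.81·55.08 = 492.8 kPa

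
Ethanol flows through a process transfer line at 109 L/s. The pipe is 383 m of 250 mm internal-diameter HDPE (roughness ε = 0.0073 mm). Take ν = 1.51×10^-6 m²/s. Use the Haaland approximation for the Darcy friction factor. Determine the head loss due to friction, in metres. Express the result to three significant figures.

V = 4Q/(πD²) = 4·0.109/(π·0.250²) = 2.221 m/s
Re = VD/ν = 2.221·0.250/1.51×10^-6 = 3.68×10^5 → turbulent
ε/D = 0.0073/250 = 2.92×10^-5
Haaland: f = 0.01410
h_f = f(L/D)V²/(2g) = 0.01410·(383/0.250)·2.221²/(2·9.81) = 5.428 m

h_f ≈ 5.43 m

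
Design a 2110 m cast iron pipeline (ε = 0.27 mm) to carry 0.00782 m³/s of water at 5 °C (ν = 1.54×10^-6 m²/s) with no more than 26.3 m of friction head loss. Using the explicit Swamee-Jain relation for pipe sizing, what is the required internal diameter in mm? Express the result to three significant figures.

Swamee-Jain (Type III): D = 0.66·[ε^1.25·(LQ²/(gh_f))^4.75 + ν·Q^9.4·(L/(gh_f))^5.2]^0.04
LQ²/(gh_f) = 5.001×10^-4; L/(gh_f) = 8.178
Term 1 = ε^1.25·(…)^4.75 = 7.24×10^-21; Term 2 = ν·Q^9.4·(…)^5.2 = 1.35×10^-21
D = 0.66·(7.24×10^-21 + 1.35×10^-21)^0.04 = 0.1040 m = 104 mm
Check: V = 0.921 m/s, Re = 6.22×10^4, f = 0.02762, h_f = 24.2 m ≈ 26.3 m ✓

D ≈ 104 mm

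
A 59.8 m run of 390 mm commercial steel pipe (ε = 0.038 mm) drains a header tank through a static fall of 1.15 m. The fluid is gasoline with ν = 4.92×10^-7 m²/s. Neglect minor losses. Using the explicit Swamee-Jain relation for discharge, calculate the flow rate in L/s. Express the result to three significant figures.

Swamee-Jain (Type II): Q = -0.965·√(gD⁵h_f/L)·ln[ε/(3.7D) + √(3.17ν²L/(gD³h_f))]
√(gD⁵h_f/L) = √(9.81·0.390⁵·1.15/59.8) = 0.04126
ε/(3.7D) = 2.63×10^-5; √(3.17ν²L/(gD³h_f)) = 8.28×10^-6
Q = -0.965·0.04126·ln(3.461×10^-5) = 0.4089 m³/s
Check: V = 3.42 m/s, Re = 2.71×10^6, f = 0.01264, h_f = 1.16 m ≈ 1.15 m ✓

Q ≈ 409 L/s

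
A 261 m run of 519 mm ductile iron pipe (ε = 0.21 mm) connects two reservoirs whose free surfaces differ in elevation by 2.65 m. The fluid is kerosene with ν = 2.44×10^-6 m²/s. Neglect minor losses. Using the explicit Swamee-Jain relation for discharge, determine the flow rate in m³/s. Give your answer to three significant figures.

Swamee-Jain (Type II): Q = -0.965·√(gD⁵h_f/L)·ln[ε/(3.7D) + √(3.17ν²L/(gD³h_f))]
√(gD⁵h_f/L) = √(9.81·0.519⁵·2.65/261) = 0.06124
ε/(3.7D) = 1.09×10^-4; √(3.17ν²L/(gD³h_f)) = 3.68×10^-5
Q = -0.965·0.06124·ln(1.462×10^-4) = 0.5219 m³/s
Check: V = 2.47 m/s, Re = 5.25×10^5, f = 0.01710, h_f = 2.67 m ≈ 2.65 m ✓

Q ≈ 0.522 m³/s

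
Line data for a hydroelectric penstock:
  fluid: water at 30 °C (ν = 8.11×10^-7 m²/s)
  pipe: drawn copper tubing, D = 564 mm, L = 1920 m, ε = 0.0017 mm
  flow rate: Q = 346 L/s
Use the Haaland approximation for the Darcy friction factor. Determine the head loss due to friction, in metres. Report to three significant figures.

V = 4Q/(πD²) = 4·0.346/(π·0.564²) = 1.385 m/s
Re = VD/ν = 1.385·0.564/8.11×10^-7 = 9.63×10^5 → turbulent
ε/D = 0.0017/564 = 3.01×10^-6
Haaland: f = 0.01171
h_f = f(L/D)V²/(2g) = 0.01171·(1920/0.564)·1.385²/(2·9.81) = 3.896 m

h_f ≈ 3.90 m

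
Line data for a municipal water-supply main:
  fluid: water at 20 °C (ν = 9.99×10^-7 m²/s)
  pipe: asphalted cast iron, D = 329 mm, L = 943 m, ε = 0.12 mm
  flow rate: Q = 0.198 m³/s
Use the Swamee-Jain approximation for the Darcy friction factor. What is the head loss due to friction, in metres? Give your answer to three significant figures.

V = 4Q/(πD²) = 4·0.198/(π·0.329²) = 2.329 m/s
Re = VD/ν = 2.329·0.329/9.99×10^-7 = 7.67×10^5 → turbulent
ε/D = 0.12/329 = 3.65×10^-4
Swamee-Jain: f = 0.01649
h_f = f(L/D)V²/(2g) = 0.01649·(943/0.329)·2.329²/(2·9.81) = 13.06 m

h_f ≈ 13.1 m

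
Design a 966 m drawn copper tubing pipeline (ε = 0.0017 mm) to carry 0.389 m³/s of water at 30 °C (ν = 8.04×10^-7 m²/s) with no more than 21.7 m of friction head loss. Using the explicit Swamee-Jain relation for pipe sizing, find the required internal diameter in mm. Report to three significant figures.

Swamee-Jain (Type III): D = 0.66·[ε^1.25·(LQ²/(gh_f))^4.75 + ν·Q^9.4·(L/(gh_f))^5.2]^0.04
LQ²/(gh_f) = 0.6867; L/(gh_f) = 4.538
Term 1 = ε^1.25·(…)^4.75 = 1.03×10^-8; Term 2 = ν·Q^9.4·(…)^5.2 = 2.93×10^-7
D = 0.66·(1.03×10^-8 + 2.93×10^-7)^0.04 = 0.3621 m = 362 mm
Check: V = 3.78 m/s, Re = 1.70×10^6, f = 0.01080, h_f = 21.0 m ≈ 21.7 m ✓

D ≈ 362 mm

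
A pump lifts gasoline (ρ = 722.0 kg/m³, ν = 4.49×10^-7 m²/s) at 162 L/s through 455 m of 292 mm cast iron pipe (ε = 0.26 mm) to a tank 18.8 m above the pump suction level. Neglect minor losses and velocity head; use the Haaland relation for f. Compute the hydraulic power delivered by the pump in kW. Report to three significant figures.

P_hyd ≈ 31.9 kW

V = 4Q/(πD²) = 2.419 m/s; Re = 1.57×10^6; ε/D = 8.90×10^-4; f = 0.01932
h_f = f(L/D)V²/2g = 8.978 m
Total head H = z + h_f = 18.8 + 8.978 = 27.78 m
P_hyd = ρgQH = 722.0·9.81·0.162·27.78 = 31.87 kW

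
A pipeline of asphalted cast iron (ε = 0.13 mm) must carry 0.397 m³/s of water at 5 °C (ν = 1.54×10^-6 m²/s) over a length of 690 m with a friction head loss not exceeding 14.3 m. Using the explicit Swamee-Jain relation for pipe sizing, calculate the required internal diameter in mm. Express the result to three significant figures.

Swamee-Jain (Type III): D = 0.66·[ε^1.25·(LQ²/(gh_f))^4.75 + ν·Q^9.4·(L/(gh_f))^5.2]^0.04
LQ²/(gh_f) = 0.7752; L/(gh_f) = 4.919
Term 1 = ε^1.25·(…)^4.75 = 4.14×10^-6; Term 2 = ν·Q^9.4·(…)^5.2 = 1.03×10^-6
D = 0.66·(4.14×10^-6 + 1.03×10^-6)^0.04 = 0.4056 m = 406 mm
Check: V = 3.07 m/s, Re = 8.09×10^5, f = 0.01609, h_f = 13.2 m ≈ 14.3 m ✓

D ≈ 406 mm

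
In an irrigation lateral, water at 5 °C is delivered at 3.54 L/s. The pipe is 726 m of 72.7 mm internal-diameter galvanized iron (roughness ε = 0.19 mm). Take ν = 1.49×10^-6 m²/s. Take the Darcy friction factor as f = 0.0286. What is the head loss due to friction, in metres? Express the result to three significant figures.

V = 4Q/(πD²) = 4·0.00354/(π·0.0727²) = 0.8528 m/s
h_f = f(L/D)V²/(2g) = 0.02860·(726/0.0727)·0.8528²/(2·9.81) = 10.59 m

h_f ≈ 10.6 m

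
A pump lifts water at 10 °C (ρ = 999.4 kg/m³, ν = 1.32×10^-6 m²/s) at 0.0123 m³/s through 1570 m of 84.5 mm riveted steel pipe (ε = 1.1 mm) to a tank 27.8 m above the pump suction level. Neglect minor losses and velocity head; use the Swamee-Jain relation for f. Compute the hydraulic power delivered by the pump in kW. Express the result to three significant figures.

V = 4Q/(πD²) = 2.193 m/s; Re = 1.40×10^5; ε/D = 0.0130; f = 0.04208
h_f = f(L/D)V²/2g = 191.7 m
Total head H = z + h_f = 27.8 + 191.7 = 219.5 m
P_hyd = ρgQH = 999.4·9.81·0.0123·219.5 = 26.47 kW

P_hyd ≈ 26.5 kW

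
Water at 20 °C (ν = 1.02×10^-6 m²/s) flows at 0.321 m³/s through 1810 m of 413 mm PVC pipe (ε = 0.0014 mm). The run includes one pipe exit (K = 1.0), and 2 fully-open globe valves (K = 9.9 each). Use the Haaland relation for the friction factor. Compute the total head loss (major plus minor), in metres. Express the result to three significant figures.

V = 4Q/(πD²) = 2.396 m/s; V²/2g = 0.2926 m
Re = 9.70×10^5, ε/D = 3.39×10^-6 → f = 0.01170 (Haaland)
Major: h_f = f(L/D)·V²/2g = 0.01170·4383·0.2926 = 15.01 m
Minor: ΣK = 20.8; h_m = ΣK·V²/2g = 6.087 m
Total H_L = 15.01 + 6.087 = 21.09 m

H_L ≈ 21.1 m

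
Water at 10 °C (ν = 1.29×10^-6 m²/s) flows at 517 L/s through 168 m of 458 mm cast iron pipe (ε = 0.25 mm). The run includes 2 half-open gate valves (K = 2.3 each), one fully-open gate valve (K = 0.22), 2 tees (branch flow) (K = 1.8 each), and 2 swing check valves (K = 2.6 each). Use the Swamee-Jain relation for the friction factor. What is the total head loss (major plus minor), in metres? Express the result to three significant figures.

V = 4Q/(πD²) = 3.138 m/s; V²/2g = 0.5019 m
Re = 1.11×10^6, ε/D = 5.46×10^-4 → f = 0.01755 (Swamee-Jain)
Major: h_f = f(L/D)·V²/2g = 0.01755·366.8·0.5019 = 3.232 m
Minor: ΣK = 13.6; h_m = ΣK·V²/2g = 6.836 m
Total H_L = 3.232 + 6.836 = 10.07 m

H_L ≈ 10.1 m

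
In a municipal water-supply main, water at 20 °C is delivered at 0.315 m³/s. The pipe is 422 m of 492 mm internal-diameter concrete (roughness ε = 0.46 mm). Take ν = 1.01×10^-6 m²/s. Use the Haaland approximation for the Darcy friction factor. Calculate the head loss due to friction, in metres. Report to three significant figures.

V = 4Q/(πD²) = 4·0.315/(π·0.492²) = 1.657 m/s
Re = VD/ν = 1.657·0.492/1.01×10^-6 = 8.07×10^5 → turbulent
ε/D = 0.46/492 = 9.35×10^-4
Haaland: f = 0.01970
h_f = f(L/D)V²/(2g) = 0.01970·(422/0.492)·1.657²/(2·9.81) = 2.364 m

h_f ≈ 2.36 m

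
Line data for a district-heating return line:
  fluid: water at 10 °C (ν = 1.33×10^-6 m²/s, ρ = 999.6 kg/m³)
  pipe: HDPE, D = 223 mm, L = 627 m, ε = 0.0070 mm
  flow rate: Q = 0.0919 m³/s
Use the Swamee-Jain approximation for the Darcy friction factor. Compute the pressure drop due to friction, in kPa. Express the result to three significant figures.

V = 4Q/(πD²) = 4·0.0919/(π·0.223²) = 2.353 m/s
Re = VD/ν = 2.353·0.223/1.33×10^-6 = 3.95×10^5 → turbulent
ε/D = 0.0070/223 = 3.14×10^-5
Swamee-Jain: f = 0.01409
h_f = f(L/D)V²/(2g) = 0.01409·(627/0.223)·2.353²/(2·9.81) = 11.18 m
Δp = ρg·h_f = 999.6·9.81·11.18 = 109.6 kPa

Δp ≈ 110 kPa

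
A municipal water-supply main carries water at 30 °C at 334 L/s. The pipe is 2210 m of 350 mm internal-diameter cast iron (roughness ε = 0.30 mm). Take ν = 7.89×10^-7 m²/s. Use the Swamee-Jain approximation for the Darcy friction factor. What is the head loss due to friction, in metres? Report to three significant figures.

h_f ≈ 74.5 m

V = 4Q/(πD²) = 4·0.334/(π·0.350²) = 3.472 m/s
Re = VD/ν = 3.472·0.350/7.89×10^-7 = 1.54×10^6 → turbulent
ε/D = 0.30/350 = 8.57×10^-4
Swamee-Jain: f = 0.01921
h_f = f(L/D)V²/(2g) = 0.01921·(2210/0.350)·3.472²/(2·9.81) = 74.53 m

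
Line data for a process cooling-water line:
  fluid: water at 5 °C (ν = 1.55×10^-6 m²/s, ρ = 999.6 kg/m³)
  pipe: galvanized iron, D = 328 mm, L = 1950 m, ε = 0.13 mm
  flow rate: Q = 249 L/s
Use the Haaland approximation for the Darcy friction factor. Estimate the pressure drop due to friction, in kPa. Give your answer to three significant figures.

Δp ≈ 431 kPa

V = 4Q/(πD²) = 4·0.249/(π·0.328²) = 2.947 m/s
Re = VD/ν = 2.947·0.328/1.55×10^-6 = 6.24×10^5 → turbulent
ε/D = 0.13/328 = 3.96×10^-4
Haaland: f = 0.01670
h_f = f(L/D)V²/(2g) = 0.01670·(1950/0.328)·2.947²/(2·9.81) = 43.95 m
Δp = ρg·h_f = 999.6·9.81·43.95 = 431.0 kPa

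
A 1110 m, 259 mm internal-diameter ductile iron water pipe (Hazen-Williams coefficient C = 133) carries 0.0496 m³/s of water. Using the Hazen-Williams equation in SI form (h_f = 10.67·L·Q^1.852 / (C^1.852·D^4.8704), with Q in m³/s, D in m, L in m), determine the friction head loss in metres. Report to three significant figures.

h_f = 10.67·1110·0.0496^1.852 / (133^1.852·0.259^4.8704) = 3.816 m

h_f ≈ 3.82 m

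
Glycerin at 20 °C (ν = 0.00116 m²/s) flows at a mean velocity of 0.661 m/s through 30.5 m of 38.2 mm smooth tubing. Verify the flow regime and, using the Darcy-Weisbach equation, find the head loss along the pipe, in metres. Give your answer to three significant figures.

Re = VD/ν = 0.661·0.03820/0.00116 = 21.8 → laminar (Re < 2300)
f = 64/Re = 2.940
h_f = f(L/D)V²/(2g) = 2.940·(30.5/0.03820)·0.661²/(2·9.81) = 52.28 m

h_f ≈ 52.3 m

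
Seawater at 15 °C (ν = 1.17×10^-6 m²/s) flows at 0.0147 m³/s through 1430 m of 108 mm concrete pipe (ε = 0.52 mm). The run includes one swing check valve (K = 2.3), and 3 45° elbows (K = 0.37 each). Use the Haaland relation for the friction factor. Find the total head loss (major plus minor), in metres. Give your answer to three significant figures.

H_L ≈ 53.8 m

V = 4Q/(πD²) = 1.605 m/s; V²/2g = 0.1312 m
Re = 1.48×10^5, ε/D = 0.00481 → f = 0.03068 (Haaland)
Major: h_f = f(L/D)·V²/2g = 0.03068·13241·0.1312 = 53.31 m
Minor: ΣK = 3.41; h_m = ΣK·V²/2g = 0.4475 m
Total H_L = 53.31 + 0.4475 = 53.76 m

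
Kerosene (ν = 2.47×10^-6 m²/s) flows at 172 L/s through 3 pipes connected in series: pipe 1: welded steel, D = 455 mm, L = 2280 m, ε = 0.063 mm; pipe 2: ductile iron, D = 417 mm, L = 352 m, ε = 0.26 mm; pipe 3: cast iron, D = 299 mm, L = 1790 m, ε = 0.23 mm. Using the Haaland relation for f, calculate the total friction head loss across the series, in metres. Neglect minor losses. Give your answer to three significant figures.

H ≈ 41.7 m

Pipe 1: V = 1.058 m/s, Re = 1.95×10^5, ε/D = 1.38×10^-4, f = 0.01652, h_1 = f(L/D)V²/2g = 4.721 m
Pipe 2: V = 1.259 m/s, Re = 2.13×10^5, ε/D = 6.24×10^-4, f = 0.01917, h_2 = f(L/D)V²/2g = 1.308 m
Pipe 3: V = 2.450 m/s, Re = 2.97×10^5, ε/D = 7.69×10^-4, f = 0.01950, h_3 = f(L/D)V²/2g = 35.70 m
Series → Q common, losses add: H = Σh = 41.73 m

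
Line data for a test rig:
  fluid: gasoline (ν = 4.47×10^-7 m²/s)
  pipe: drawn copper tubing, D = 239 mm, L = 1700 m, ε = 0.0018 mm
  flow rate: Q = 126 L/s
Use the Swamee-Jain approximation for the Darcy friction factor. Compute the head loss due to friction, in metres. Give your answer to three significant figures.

h_f ≈ 31.7 m

V = 4Q/(πD²) = 4·0.126/(π·0.239²) = 2.809 m/s
Re = VD/ν = 2.809·0.239/4.47×10^-7 = 1.50×10^6 → turbulent
ε/D = 0.0018/239 = 7.53×10^-6
Swamee-Jain: f = 0.01109
h_f = f(L/D)V²/(2g) = 0.01109·(1700/0.239)·2.809²/(2·9.81) = 31.72 m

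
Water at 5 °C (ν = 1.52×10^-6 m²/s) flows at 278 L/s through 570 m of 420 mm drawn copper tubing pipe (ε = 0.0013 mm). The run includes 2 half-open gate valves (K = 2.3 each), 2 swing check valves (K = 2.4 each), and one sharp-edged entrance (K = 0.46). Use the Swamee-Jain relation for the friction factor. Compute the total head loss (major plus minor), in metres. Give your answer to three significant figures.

V = 4Q/(πD²) = 2.007 m/s; V²/2g = 0.2052 m
Re = 5.54×10^5, ε/D = 3.10×10^-6 → f = 0.01291 (Swamee-Jain)
Major: h_f = f(L/D)·V²/2g = 0.01291·1357·0.2052 = 3.594 m
Minor: ΣK = 9.86; h_m = ΣK·V²/2g = 2.023 m
Total H_L = 3.594 + 2.023 = 5.618 m

H_L ≈ 5.62 m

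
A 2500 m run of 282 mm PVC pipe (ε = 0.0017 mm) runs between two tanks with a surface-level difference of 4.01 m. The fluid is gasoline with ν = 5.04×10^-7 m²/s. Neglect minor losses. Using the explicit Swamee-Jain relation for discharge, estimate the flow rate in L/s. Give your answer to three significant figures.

Q ≈ 50.7 L/s

Swamee-Jain (Type II): Q = -0.965·√(gD⁵h_f/L)·ln[ε/(3.7D) + √(3.17ν²L/(gD³h_f))]
√(gD⁵h_f/L) = √(9.81·0.282⁵·4.01/2500) = 0.005297
ε/(3.7D) = 1.63×10^-6; √(3.17ν²L/(gD³h_f)) = 4.78×10^-5
Q = -0.965·0.005297·ln(4.940×10^-5) = 0.05069 m³/s
Check: V = 0.812 m/s, Re = 4.54×10^5, f = 0.01341, h_f = 3.99 m ≈ 4.01 m ✓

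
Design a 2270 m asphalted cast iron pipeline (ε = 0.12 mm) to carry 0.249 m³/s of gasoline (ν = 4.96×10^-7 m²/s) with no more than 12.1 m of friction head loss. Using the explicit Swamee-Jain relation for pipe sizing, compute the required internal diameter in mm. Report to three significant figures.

D ≈ 437 mm

Swamee-Jain (Type III): D = 0.66·[ε^1.25·(LQ²/(gh_f))^4.75 + ν·Q^9.4·(L/(gh_f))^5.2]^0.04
LQ²/(gh_f) = 1.186; L/(gh_f) = 19.12
Term 1 = ε^1.25·(…)^4.75 = 2.82×10^-5; Term 2 = ν·Q^9.4·(…)^5.2 = 4.83×10^-6
D = 0.66·(2.82×10^-5 + 4.83×10^-6)^0.04 = 0.4368 m = 437 mm
Check: V = 1.66 m/s, Re = 1.46×10^6, f = 0.01529, h_f = 11.2 m ≈ 12.1 m ✓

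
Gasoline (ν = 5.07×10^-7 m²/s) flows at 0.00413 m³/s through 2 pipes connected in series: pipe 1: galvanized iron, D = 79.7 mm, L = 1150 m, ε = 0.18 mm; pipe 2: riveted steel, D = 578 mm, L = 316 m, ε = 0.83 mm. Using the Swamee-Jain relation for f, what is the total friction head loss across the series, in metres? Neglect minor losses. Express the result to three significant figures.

H ≈ 12.9 m

Pipe 1: V = 0.8278 m/s, Re = 1.30×10^5, ε/D = 0.00226, f = 0.02564, h_1 = f(L/D)V²/2g = 12.92 m
Pipe 2: V = 0.01574 m/s, Re = 1.79×10^4, ε/D = 0.00144, f = 0.02959, h_2 = f(L/D)V²/2g = 2.043×10^-4 m
Series → Q common, losses add: H = Σh = 12.92 m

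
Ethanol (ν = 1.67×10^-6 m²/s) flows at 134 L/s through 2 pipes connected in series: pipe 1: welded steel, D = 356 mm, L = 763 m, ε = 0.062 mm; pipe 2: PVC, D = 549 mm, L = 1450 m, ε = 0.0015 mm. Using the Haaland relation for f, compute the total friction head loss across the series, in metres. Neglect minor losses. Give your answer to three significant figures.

H ≈ 3.83 m

Pipe 1: V = 1.346 m/s, Re = 2.87×10^5, ε/D = 1.74×10^-4, f = 0.01594, h_1 = f(L/D)V²/2g = 3.156 m
Pipe 2: V = 0.5661 m/s, Re = 1.86×10^5, ε/D = 2.73×10^-6, f = 0.01573, h_2 = f(L/D)V²/2g = 0.6787 m
Series → Q common, losses add: H = Σh = 3.834 m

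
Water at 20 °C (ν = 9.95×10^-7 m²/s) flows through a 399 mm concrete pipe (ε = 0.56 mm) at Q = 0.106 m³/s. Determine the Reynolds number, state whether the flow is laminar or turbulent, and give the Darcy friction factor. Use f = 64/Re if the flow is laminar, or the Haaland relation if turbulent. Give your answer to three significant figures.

V = 4Q/(πD²) = 0.8478 m/s
Re = VD/ν = 0.8478·0.399/9.95×10^-7 = 3.40×10^5
Re > 4000 → turbulent; ε/D = 0.00140
Haaland: f = 0.02200

Re ≈ 3.40×10^5; turbulent; f ≈ 0.0220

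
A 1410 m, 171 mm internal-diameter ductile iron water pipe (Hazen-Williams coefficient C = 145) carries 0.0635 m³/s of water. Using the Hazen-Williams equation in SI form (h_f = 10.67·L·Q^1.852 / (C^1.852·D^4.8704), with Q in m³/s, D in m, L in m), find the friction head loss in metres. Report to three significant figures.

h_f ≈ 49.3 m

h_f = 10.67·1410·0.0635^1.852 / (145^1.852·0.171^4.8704) = 49.30 m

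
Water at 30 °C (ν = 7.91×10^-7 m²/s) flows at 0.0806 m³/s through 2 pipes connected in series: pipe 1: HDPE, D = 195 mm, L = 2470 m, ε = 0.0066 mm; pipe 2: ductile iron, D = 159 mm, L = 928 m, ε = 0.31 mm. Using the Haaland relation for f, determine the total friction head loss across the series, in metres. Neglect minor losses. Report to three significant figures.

Pipe 1: V = 2.699 m/s, Re = 6.65×10^5, ε/D = 3.38×10^-5, f = 0.01291, h_1 = f(L/D)V²/2g = 60.73 m
Pipe 2: V = 4.059 m/s, Re = 8.16×10^5, ε/D = 0.00195, f = 0.02351, h_2 = f(L/D)V²/2g = 115.2 m
Series → Q common, losses add: H = Σh = 176.0 m

H ≈ 176 m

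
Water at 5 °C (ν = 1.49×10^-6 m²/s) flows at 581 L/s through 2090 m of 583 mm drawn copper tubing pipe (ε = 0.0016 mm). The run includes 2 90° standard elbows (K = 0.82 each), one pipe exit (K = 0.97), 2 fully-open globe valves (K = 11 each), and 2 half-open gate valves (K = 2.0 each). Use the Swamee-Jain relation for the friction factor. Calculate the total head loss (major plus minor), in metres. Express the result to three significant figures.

H_L ≈ 17.3 m

V = 4Q/(πD²) = 2.176 m/s; V²/2g = 0.2414 m
Re = 8.52×10^5, ε/D = 2.74×10^-6 → f = 0.01199 (Swamee-Jain)
Major: h_f = f(L/D)·V²/2g = 0.01199·3585·0.2414 = 10.38 m
Minor: ΣK = 28.6; h_m = ΣK·V²/2g = 6.907 m
Total H_L = 10.38 + 6.907 = 17.28 m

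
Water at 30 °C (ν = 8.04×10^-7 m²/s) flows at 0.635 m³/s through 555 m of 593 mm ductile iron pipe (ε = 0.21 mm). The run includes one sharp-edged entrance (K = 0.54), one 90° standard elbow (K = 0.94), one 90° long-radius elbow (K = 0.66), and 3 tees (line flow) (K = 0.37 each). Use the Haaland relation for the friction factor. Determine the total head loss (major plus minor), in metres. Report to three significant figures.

V = 4Q/(πD²) = 2.299 m/s; V²/2g = 0.2694 m
Re = 1.70×10^6, ε/D = 3.54×10^-4 → f = 0.01585 (Haaland)
Major: h_f = f(L/D)·V²/2g = 0.01585·935.9·0.2694 = 3.997 m
Minor: ΣK = 3.25; h_m = ΣK·V²/2g = 0.8757 m
Total H_L = 3.997 + 0.8757 = 4.872 m

H_L ≈ 4.87 m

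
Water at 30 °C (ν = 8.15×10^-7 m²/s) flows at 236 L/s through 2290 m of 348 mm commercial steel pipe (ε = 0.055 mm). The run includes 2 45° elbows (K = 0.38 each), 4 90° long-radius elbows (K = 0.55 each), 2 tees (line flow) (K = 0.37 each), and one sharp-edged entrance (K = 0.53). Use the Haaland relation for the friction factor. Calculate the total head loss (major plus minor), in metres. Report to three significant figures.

V = 4Q/(πD²) = 2.481 m/s; V²/2g = 0.3138 m
Re = 1.06×10^6, ε/D = 1.58×10^-4 → f = 0.01406 (Haaland)
Major: h_f = f(L/D)·V²/2g = 0.01406·6580·0.3138 = 29.03 m
Minor: ΣK = 4.23; h_m = ΣK·V²/2g = 1.327 m
Total H_L = 29.03 + 1.327 = 30.36 m

H_L ≈ 30.4 m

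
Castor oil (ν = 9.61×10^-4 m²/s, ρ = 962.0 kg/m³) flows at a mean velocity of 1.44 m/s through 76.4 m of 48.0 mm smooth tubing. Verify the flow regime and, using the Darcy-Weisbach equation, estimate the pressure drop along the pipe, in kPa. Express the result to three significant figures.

Δp ≈ 1410 kPa

Re = VD/ν = 1.44·0.04800/9.61×10^-4 = 71.9 → laminar (Re < 2300)
f = 64/Re = 0.8898
h_f = f(L/D)V²/(2g) = 0.8898·(76.4/0.04800)·1.44²/(2·9.81) = 149.7 m
Δp = ρg·h_f = 962.0·9.81·149.7 = 1413 kPa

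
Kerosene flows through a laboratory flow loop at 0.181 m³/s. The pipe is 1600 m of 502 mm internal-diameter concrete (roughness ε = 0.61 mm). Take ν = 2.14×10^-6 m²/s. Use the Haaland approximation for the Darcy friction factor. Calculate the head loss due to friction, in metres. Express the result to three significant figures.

V = 4Q/(πD²) = 4·0.181/(π·0.502²) = 0.9145 m/s
Re = VD/ν = 0.9145·0.502/2.14×10^-6 = 2.15×10^5 → turbulent
ε/D = 0.61/502 = 0.00122
Haaland: f = 0.02166
h_f = f(L/D)V²/(2g) = 0.02166·(1600/0.502)·0.9145²/(2·9.81) = 2.943 m

h_f ≈ 2.94 m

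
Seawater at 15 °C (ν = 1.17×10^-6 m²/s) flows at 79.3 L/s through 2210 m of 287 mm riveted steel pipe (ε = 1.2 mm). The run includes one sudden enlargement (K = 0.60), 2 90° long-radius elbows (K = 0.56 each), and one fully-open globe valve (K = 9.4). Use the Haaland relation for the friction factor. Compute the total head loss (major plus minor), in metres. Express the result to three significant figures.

V = 4Q/(πD²) = 1.226 m/s; V²/2g = 0.07658 m
Re = 3.01×10^5, ε/D = 0.00418 → f = 0.02917 (Haaland)
Major: h_f = f(L/D)·V²/2g = 0.02917·7700·0.07658 = 17.20 m
Minor: ΣK = 11.1; h_m = ΣK·V²/2g = 0.8516 m
Total H_L = 17.20 + 0.8516 = 18.05 m

H_L ≈ 18.1 m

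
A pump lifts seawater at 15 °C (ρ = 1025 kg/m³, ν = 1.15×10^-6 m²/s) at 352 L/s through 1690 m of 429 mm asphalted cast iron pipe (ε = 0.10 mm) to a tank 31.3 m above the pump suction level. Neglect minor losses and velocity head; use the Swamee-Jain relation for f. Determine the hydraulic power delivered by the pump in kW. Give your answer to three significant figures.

P_hyd ≈ 175 kW

V = 4Q/(πD²) = 2.435 m/s; Re = 9.08×10^5; ε/D = 2.33×10^-4; f = 0.01520
h_f = f(L/D)V²/2g = 18.10 m
Total head H = z + h_f = 31.3 + 18.10 = 49.40 m
P_hyd = ρgQH = 1025·9.81·0.352·49.40 = 174.8 kW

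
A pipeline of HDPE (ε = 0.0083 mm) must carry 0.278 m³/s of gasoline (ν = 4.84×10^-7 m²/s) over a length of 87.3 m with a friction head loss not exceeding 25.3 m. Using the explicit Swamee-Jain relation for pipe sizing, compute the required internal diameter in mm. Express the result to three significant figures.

D ≈ 190 mm

Swamee-Jain (Type III): D = 0.66·[ε^1.25·(LQ²/(gh_f))^4.75 + ν·Q^9.4·(L/(gh_f))^5.2]^0.04
LQ²/(gh_f) = 0.02718; L/(gh_f) = 0.3517
Term 1 = ε^1.25·(…)^4.75 = 1.63×10^-14; Term 2 = ν·Q^9.4·(…)^5.2 = 1.26×10^-14
D = 0.66·(1.63×10^-14 + 1.26×10^-14)^0.04 = 0.1896 m = 190 mm
Check: V = 9.84 m/s, Re = 3.86×10^6, f = 0.01117, h_f = 25.4 m ≈ 25.3 m ✓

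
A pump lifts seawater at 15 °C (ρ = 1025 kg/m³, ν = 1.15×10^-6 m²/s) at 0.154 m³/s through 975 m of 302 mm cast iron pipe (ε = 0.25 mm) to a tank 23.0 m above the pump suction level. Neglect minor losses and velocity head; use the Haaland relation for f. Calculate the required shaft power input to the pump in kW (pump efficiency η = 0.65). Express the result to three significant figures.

V = 4Q/(πD²) = 2.150 m/s; Re = 5.65×10^5; ε/D = 8.28×10^-4; f = 0.01933
h_f = f(L/D)V²/2g = 14.70 m
Total head H = z + h_f = 23.0 + 14.70 = 37.70 m
P_hyd = ρgQH = 1025·9.81·0.154·37.70 = 58.38 kW
P_shaft = P_hyd/η = 58.38/0.65 = 89.82 kW

P_shaft ≈ 89.8 kW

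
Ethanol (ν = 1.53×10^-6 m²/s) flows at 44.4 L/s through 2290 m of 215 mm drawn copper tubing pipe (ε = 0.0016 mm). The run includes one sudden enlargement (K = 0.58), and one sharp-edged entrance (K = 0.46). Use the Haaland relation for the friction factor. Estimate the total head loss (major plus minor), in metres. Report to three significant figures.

H_L ≈ 13.1 m

V = 4Q/(πD²) = 1.223 m/s; V²/2g = 0.07623 m
Re = 1.72×10^5, ε/D = 7.44×10^-6 → f = 0.01601 (Haaland)
Major: h_f = f(L/D)·V²/2g = 0.01601·10651·0.07623 = 13.00 m
Minor: ΣK = 1.04; h_m = ΣK·V²/2g = 0.07928 m
Total H_L = 13.00 + 0.07928 = 13.08 m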